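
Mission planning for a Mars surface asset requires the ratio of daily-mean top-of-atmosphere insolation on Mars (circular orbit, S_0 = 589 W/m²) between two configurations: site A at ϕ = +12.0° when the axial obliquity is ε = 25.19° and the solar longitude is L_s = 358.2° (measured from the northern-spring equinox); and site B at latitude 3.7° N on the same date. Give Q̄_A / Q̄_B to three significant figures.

— Configuration A (ϕ=+12.0°):
Solar declination: sin δ = sin ε · sin L_s = sin 25.19° × sin 358.2° = -0.01337, so δ = -0.766°.
cos h₀ = −tan(+12.0°) tan(-0.766°) = 0.0028, h₀ = 1.5680 rad.
Bracket: h₀ sin ϕ sin δ + cos ϕ cos δ sin h₀ = 1.5680×0.20791×-0.01337 + 0.97815×0.99991×1.00000 = -0.004359 + 0.978062 = 0.973703.
Q̄ = (S_0/π) × [bracket] = (589/π) × 0.973703 = 182.55 W/m².
— Configuration B (ϕ=+3.7°):
cos h₀ = −tan(+3.7°) tan(-0.766°) = 0.0009, h₀ = 1.5699 rad.
Bracket: h₀ sin ϕ sin δ + cos ϕ cos δ sin h₀ = 1.5699×0.06453×-0.01337 + 0.99792×0.99991×1.00000 = -0.001354 + 0.997830 = 0.996476.
Q̄ = (S_0/π) × [bracket] = (589/π) × 0.996476 = 186.82 W/m².
Ratio Q̄_A / Q̄_B = 182.55 / 186.82 = 0.9771.

Q̄_A / Q̄_B ≈ 0.977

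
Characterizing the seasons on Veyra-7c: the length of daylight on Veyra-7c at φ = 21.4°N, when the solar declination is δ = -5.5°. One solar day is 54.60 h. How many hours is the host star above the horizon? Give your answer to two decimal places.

cos H₀ = −tan φ · tan δ = −tan(+21.4°) × tan(-5.500°) = 0.0377, so H₀ = 1.5331 rad = 87.84°.
Daylight = 2H₀/(2π) × 54.60 h = (1.5331/π) × 54.60 = 26.64 h.

26.64 h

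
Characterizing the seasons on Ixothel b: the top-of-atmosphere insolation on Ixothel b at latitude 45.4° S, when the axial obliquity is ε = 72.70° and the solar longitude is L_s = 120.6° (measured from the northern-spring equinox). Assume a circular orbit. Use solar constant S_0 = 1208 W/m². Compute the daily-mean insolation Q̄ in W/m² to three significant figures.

Solar declination: sin δ = sin ε · sin L_s = sin 72.70° × sin 120.6° = 0.82180, so δ = +55.266°.
cos h₀ = −tan(-45.4°) tan(+55.266°) = 1.4626 ≥ 1 ⇒ polar night, h₀ = 0 and Q̄ = 0.

Q̄ ≈ 0.00 W/m²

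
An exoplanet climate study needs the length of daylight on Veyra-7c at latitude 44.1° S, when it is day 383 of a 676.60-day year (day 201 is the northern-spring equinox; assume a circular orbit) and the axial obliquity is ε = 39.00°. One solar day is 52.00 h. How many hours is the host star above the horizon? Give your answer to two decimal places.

Solar longitude: L_s = 360° × (383 − 201)/676.60 = 96.837°.
sin δ = sin 39.00° × sin 96.837° = 0.62485, so δ = +38.671°.
cos h₀ = −tan ϕ · tan δ = −tan(-44.1°) × tan(+38.671°) = 0.7756, so h₀ = 0.6832 rad = 39.14°.
Daylight = 2h₀/(2π) × 52.00 h = (0.6832/π) × 52.00 = 11.31 h.

11.31 h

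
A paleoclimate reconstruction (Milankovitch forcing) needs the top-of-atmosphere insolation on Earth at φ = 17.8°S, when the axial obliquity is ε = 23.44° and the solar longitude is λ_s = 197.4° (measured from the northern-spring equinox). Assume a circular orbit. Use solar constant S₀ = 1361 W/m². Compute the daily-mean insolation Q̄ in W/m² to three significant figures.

Solar declination: sin δ = sin ε · sin λ_s = sin 23.44° × sin 197.4° = -0.11895, so δ = -6.832°.
cos H₀ = −tan(-17.8°) tan(-6.832°) = -0.0385, H₀ = 1.6093 rad.
Bracket: H₀ sin φ sin δ + cos φ cos δ sin H₀ = 1.6093×-0.30570×-0.11895 + 0.95213×0.99290×0.99926 = 0.058519 + 0.944670 = 1.003189.
Q̄ = (S₀/π) × [bracket] = (1361/π) × 1.003189 = 434.6 W/m².

Q̄ ≈ 435 W/m²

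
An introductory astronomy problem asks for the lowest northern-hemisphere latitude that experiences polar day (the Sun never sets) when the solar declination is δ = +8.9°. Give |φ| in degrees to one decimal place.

Polar day requires cos H₀ = −tan φ tan δ ≤ −1, i.e. tan φ tan δ ≥ 1.
The boundary is |tan φ| · |tan δ| = 1, so |φ| = 90° − |δ| = 90° − 8.9° = 81.1° in the northern hemisphere.

|φ| = 81.1°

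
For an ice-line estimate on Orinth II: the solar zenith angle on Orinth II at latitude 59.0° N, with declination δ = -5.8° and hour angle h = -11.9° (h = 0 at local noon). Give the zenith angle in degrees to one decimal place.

cos θ_z = sin φ sin δ + cos φ cos δ cos h = -0.086622 + 0.501389 = 0.414767.
θ_z = arccos(0.414767) = 65.5°.

θ_z = 65.5°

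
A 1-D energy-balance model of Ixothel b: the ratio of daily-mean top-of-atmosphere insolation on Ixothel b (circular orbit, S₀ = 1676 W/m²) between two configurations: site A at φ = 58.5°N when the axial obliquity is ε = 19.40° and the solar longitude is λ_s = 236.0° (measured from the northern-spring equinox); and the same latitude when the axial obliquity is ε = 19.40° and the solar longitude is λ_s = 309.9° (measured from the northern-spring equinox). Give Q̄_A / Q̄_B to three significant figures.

— Configuration A (φ=+58.5°):
Solar declination: sin δ = sin ε · sin λ_s = sin 19.40° × sin 236.0° = -0.27537, so δ = -15.984°.
cos H₀ = −tan(+58.5°) tan(-15.984°) = 0.4674, H₀ = 1.0844 rad.
Bracket: H₀ sin φ sin δ + cos φ cos δ sin H₀ = 1.0844×0.85264×-0.27537 + 0.52250×0.96134×0.88402 = -0.254608 + 0.444043 = 0.189435.
Q̄ = (S₀/π) × [bracket] = (1676/π) × 0.189435 = 101.06 W/m².
— Configuration B (φ=+58.5°):
Solar declination: sin δ = sin ε · sin λ_s = sin 19.40° × sin 309.9° = -0.25482, so δ = -14.763°.
cos H₀ = −tan(+58.5°) tan(-14.763°) = 0.4300, H₀ = 1.1263 rad.
Bracket: H₀ sin φ sin δ + cos φ cos δ sin H₀ = 1.1263×0.85264×-0.25482 + 0.52250×0.96699×0.90282 = -0.244711 + 0.456152 = 0.211441.
Q̄ = (S₀/π) × [bracket] = (1676/π) × 0.211441 = 112.80 W/m².
Ratio Q̄_A / Q̄_B = 101.06 / 112.80 = 0.8959.

Q̄_A / Q̄_B ≈ 0.896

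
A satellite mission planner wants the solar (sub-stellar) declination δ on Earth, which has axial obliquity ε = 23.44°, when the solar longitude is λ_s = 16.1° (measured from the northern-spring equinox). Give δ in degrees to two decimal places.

sin δ = sin ε · sin λ_s = sin 23.44° × sin 16.1° = 0.110313.
δ = arcsin(0.110313) = +6.33°.

δ = +6.33°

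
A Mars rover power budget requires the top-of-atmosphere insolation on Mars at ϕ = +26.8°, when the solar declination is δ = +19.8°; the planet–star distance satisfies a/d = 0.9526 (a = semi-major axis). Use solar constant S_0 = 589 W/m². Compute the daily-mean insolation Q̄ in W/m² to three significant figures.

Q̄ ≈ 186 W/m²

cos h₀ = −tan(+26.8°) tan(+19.800°) = -0.1819, h₀ = 1.7537 rad.
Bracket: h₀ sin ϕ sin δ + cos ϕ cos δ sin h₀ = 1.7537×0.45088×0.33874 + 0.89259×0.94088×0.98332 = 0.267845 + 0.825812 = 1.093657.
Inverse-square distance factor (a/d)² = 0.9526² = 0.907447.
Q̄ = (S_0/π) × 0.907447 × [bracket] = (589/π) × 0.907447 × 1.093657 = 186.1 W/m².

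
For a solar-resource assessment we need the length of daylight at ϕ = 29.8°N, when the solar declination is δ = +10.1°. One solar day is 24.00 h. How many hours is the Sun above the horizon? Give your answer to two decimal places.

cos h₀ = −tan ϕ · tan δ = −tan(+29.8°) × tan(+10.100°) = -0.1020, so h₀ = 1.6730 rad = 95.86°.
Daylight = 2h₀/(2π) × 24.00 h = (1.6730/π) × 24.00 = 12.78 h.

12.78 h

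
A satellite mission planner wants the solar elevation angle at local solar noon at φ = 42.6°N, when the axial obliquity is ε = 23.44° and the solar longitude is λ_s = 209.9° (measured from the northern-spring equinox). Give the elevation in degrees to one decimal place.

36.0°

Solar declination: sin δ = sin ε · sin λ_s = sin 23.44° × sin 209.9° = -0.19829, so δ = -11.437°.
At local noon the hour angle is zero, so the zenith angle equals |φ − δ| = |+42.6° − (-11.437°)| = 54.037°.
Elevation = 90° − 54.037° = 36.0°.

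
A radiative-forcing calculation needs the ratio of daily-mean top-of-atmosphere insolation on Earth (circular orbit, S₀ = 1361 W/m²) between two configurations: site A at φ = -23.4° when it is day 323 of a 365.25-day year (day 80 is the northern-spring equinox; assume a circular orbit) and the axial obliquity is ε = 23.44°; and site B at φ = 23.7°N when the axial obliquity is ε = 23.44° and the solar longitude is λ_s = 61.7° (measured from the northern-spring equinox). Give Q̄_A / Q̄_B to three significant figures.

— Configuration A (φ=-23.4°):
Solar longitude: λ_s = 360° × (323 − 80)/365.25 = 239.507°.
sin δ = sin 23.44° × sin 239.507° = -0.34277, so δ = -20.046°.
cos H₀ = −tan(-23.4°) tan(-20.046°) = -0.1579, H₀ = 1.7294 rad.
Bracket: H₀ sin φ sin δ + cos φ cos δ sin H₀ = 1.7294×-0.39715×-0.34277 + 0.91775×0.93942×0.98746 = 0.235425 + 0.851341 = 1.086766.
Q̄ = (S₀/π) × [bracket] = (1361/π) × 1.086766 = 470.81 W/m².
— Configuration B (φ=+23.7°):
Solar declination: sin δ = sin ε · sin λ_s = sin 23.44° × sin 61.7° = 0.35024, so δ = +20.502°.
cos H₀ = −tan(+23.7°) tan(+20.502°) = -0.1641, H₀ = 1.7357 rad.
Bracket: H₀ sin φ sin δ + cos φ cos δ sin H₀ = 1.7357×0.40195×0.35024 + 0.91566×0.93666×0.98644 = 0.244350 + 0.846032 = 1.090382.
Q̄ = (S₀/π) × [bracket] = (1361/π) × 1.090382 = 472.38 W/m².
Ratio Q̄_A / Q̄_B = 470.81 / 472.38 = 0.9967.

Q̄_A / Q̄_B ≈ 0.997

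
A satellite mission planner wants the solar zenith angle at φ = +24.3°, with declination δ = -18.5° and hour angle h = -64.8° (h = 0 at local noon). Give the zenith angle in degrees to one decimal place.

cos θ_z = sin φ sin δ + cos φ cos δ cos h = -0.130575 + 0.368003 = 0.237428.
θ_z = arccos(0.237428) = 76.3°.

θ_z = 76.3°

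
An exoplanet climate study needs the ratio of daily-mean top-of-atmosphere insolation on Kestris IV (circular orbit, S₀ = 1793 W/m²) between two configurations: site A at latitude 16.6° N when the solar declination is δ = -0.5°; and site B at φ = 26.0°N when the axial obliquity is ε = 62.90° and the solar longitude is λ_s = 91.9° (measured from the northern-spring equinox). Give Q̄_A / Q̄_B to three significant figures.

— Configuration A (φ=+16.6°):
cos H₀ = −tan(+16.6°) tan(-0.500°) = 0.0026, H₀ = 1.5682 rad.
Bracket: H₀ sin φ sin δ + cos φ cos δ sin H₀ = 1.5682×0.28569×-0.00873 + 0.95832×0.99996×1.00000 = -0.003911 + 0.958282 = 0.954371.
Q̄ = (S₀/π) × [bracket] = (1793/π) × 0.954371 = 544.69 W/m².
— Configuration B (φ=+26.0°):
Solar declination: sin δ = sin ε · sin λ_s = sin 62.90° × sin 91.9° = 0.88972, so δ = +62.839°.
cos H₀ = −tan(+26.0°) tan(+62.839°) = -0.9506, H₀ = 2.8259 rad.
Bracket: H₀ sin φ sin δ + cos φ cos δ sin H₀ = 2.8259×0.43837×0.88972 + 0.89879×0.45650×0.31043 = 1.102176 + 0.127369 = 1.229545.
Q̄ = (S₀/π) × [bracket] = (1793/π) × 1.229545 = 701.74 W/m².
Ratio Q̄_A / Q̄_B = 544.69 / 701.74 = 0.7762.

Q̄_A / Q̄_B ≈ 0.776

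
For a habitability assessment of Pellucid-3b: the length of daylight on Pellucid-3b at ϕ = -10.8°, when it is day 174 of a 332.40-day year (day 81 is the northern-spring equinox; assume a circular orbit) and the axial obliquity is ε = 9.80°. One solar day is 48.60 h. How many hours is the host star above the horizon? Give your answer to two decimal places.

Solar longitude: L_s = 360° × (174 − 81)/332.40 = 100.722°.
sin δ = sin 9.80° × sin 100.722° = 0.16724, so δ = +9.627°.
cos h₀ = −tan ϕ · tan δ = −tan(-10.8°) × tan(+9.627°) = 0.0324, so h₀ = 1.5384 rad = 88.15°.
Daylight = 2h₀/(2π) × 48.60 h = (1.5384/π) × 48.60 = 23.80 h.

23.80 h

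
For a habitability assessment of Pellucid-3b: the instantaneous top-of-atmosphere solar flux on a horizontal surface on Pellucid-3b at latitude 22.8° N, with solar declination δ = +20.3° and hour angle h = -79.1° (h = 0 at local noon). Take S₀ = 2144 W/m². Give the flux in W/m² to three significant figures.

cos θ_z = sin φ sin δ + cos φ cos δ cos h = 0.134443 + 0.163493 = 0.297936.
Flux = S₀ · cos θ_z = 2144 × 0.297936 = 638.8 W/m².

639 W/m²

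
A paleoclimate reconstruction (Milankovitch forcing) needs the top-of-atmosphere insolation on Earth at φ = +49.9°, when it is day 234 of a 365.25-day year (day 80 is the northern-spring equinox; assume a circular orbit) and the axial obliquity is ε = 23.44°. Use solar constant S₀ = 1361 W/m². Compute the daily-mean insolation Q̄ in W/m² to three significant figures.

Solar longitude: λ_s = 360° × (234 − 80)/365.25 = 151.786°.
sin δ = sin 23.44° × sin 151.786° = 0.18806, so δ = +10.839°.
cos H₀ = −tan(+49.9°) tan(+10.839°) = -0.2274, H₀ = 1.8002 rad.
Bracket: H₀ sin φ sin δ + cos φ cos δ sin H₀ = 1.8002×0.76492×0.18806 + 0.64412×0.98216×0.97381 = 0.258960 + 0.616060 = 0.875020.
Q̄ = (S₀/π) × [bracket] = (1361/π) × 0.875020 = 379.1 W/m².

Q̄ ≈ 379 W/m²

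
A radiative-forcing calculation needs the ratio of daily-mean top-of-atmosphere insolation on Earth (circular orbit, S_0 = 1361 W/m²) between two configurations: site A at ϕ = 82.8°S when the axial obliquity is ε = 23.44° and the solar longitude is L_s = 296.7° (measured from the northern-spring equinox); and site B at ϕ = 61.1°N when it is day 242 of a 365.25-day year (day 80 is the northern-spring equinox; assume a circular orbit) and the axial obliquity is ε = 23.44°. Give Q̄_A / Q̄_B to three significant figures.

Q̄_A / Q̄_B ≈ 1.62

— Configuration A (ϕ=-82.8°):
Solar declination: sin δ = sin ε · sin L_s = sin 23.44° × sin 296.7° = -0.35537, so δ = -20.816°.
cos h₀ = −tan(-82.8°) tan(-20.816°) = -3.0095 ≤ −1 ⇒ polar day, h₀ = π.
Bracket: h₀ sin ϕ sin δ + cos ϕ cos δ sin h₀ = 3.1416×-0.99211×-0.35537 + 0.12533×0.93472×0.00000 = 1.107622 + 0.000000 = 1.107622.
Q̄ = (S_0/π) × [bracket] = (1361/π) × 1.107622 = 479.84 W/m².
— Configuration B (ϕ=+61.1°):
Solar longitude: L_s = 360° × (242 − 80)/365.25 = 159.671°.
sin δ = sin 23.44° × sin 159.671° = 0.13819, so δ = +7.943°.
cos h₀ = −tan(+61.1°) tan(+7.943°) = -0.2528, h₀ = 1.8263 rad.
Bracket: h₀ sin ϕ sin δ + cos ϕ cos δ sin h₀ = 1.8263×0.87546×0.13819 + 0.48328×0.99041×0.96753 = 0.220945 + 0.463104 = 0.684049.
Q̄ = (S_0/π) × [bracket] = (1361/π) × 0.684049 = 296.34 W/m².
Ratio Q̄_A / Q̄_B = 479.84 / 296.34 = 1.619.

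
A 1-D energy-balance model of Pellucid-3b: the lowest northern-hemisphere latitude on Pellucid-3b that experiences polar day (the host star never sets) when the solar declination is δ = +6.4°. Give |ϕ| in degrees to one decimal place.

Polar day requires cos h₀ = −tan ϕ tan δ ≤ −1, i.e. tan ϕ tan δ ≥ 1.
The boundary is |tan ϕ| · |tan δ| = 1, so |ϕ| = 90° − |δ| = 90° − 6.4° = 83.6° in the northern hemisphere.

|ϕ| = 83.6°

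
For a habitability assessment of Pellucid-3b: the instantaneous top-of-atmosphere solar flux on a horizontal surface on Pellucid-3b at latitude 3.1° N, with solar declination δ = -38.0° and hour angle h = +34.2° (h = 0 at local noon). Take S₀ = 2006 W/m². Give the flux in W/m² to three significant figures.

cos θ_z = sin φ sin δ + cos φ cos δ cos h = -0.033294 + 0.650795 = 0.617501.
Flux = S₀ · cos θ_z = 2006 × 0.617501 = 1239 W/m².

1.24e+03 W/m²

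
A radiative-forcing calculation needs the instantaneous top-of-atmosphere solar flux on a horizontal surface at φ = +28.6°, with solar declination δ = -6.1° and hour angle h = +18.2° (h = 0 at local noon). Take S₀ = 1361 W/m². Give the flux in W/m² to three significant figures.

cos θ_z = sin φ sin δ + cos φ cos δ cos h = -0.050868 + 0.829337 = 0.778469.
Flux = S₀ · cos θ_z = 1361 × 0.778469 = 1059 W/m².

1.06e+03 W/m²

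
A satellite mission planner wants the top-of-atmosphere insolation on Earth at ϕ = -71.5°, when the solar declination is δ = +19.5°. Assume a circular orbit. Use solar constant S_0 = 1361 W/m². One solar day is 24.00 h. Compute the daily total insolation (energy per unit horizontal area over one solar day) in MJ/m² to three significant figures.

cos h₀ = −tan(-71.5°) tan(+19.500°) = 1.0583 ≥ 1 ⇒ polar night, h₀ = 0 and Q̄ = 0.
Daily total = Q̄ × 24.00 h × 3600 s/h = 0.00 MJ/m².

0.00 MJ/m²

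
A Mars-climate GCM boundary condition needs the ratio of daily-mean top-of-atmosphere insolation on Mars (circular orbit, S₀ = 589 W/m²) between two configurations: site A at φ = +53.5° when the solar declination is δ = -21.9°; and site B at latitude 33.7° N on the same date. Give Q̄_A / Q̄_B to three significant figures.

Q̄_A / Q̄_B ≈ 0.347

— Configuration A (φ=+53.5°):
cos H₀ = −tan(+53.5°) tan(-21.900°) = 0.5433, H₀ = 0.9965 rad.
Bracket: H₀ sin φ sin δ + cos φ cos δ sin H₀ = 0.9965×0.80386×-0.37299 + 0.59482×0.92784×0.83956 = -0.298782 + 0.463351 = 0.164569.
Q̄ = (S₀/π) × [bracket] = (589/π) × 0.164569 = 30.854 W/m².
— Configuration B (φ=+33.7°):
cos H₀ = −tan(+33.7°) tan(-21.900°) = 0.2681, H₀ = 1.2994 rad.
Bracket: H₀ sin φ sin δ + cos φ cos δ sin H₀ = 1.2994×0.55484×-0.37299 + 0.83195×0.92784×0.96339 = -0.268911 + 0.743657 = 0.474746.
Q̄ = (S₀/π) × [bracket] = (589/π) × 0.474746 = 89.008 W/m².
Ratio Q̄_A / Q̄_B = 30.854 / 89.008 = 0.3466.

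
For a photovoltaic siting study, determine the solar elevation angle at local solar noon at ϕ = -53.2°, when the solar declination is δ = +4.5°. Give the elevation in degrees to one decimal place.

32.3°

At local noon the hour angle is zero, so the zenith angle equals |ϕ − δ| = |-53.2° − (+4.500°)| = 57.700°.
Elevation = 90° − 57.700° = 32.3°.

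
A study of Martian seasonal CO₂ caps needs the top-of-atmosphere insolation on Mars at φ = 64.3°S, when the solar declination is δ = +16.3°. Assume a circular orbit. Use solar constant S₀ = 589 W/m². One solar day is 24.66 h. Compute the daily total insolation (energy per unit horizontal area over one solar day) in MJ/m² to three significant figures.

cos H₀ = −tan(-64.3°) tan(+16.300°) = 0.6076, H₀ = 0.9178 rad.
Bracket: H₀ sin φ sin δ + cos φ cos δ sin H₀ = 0.9178×-0.90108×0.28067 + 0.43366×0.95981×0.79424 = -0.232117 + 0.330587 = 0.098470.
Q̄ = (S₀/π) × [bracket] = (589/π) × 0.098470 = 18.462 W/m².
Daily total = Q̄ × 24.66 h × 3600 s/h = 18.462 × 24.66 × 3600 / 10⁶ = 1.639 MJ/m².

1.64 MJ/m²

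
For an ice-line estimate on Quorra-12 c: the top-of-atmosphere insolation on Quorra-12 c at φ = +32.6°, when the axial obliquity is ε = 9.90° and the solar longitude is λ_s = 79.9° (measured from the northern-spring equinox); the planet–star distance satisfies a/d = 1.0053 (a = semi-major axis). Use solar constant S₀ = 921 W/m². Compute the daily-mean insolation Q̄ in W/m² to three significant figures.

Solar declination: sin δ = sin ε · sin λ_s = sin 9.90° × sin 79.9° = 0.16926, so δ = +9.745°.
cos H₀ = −tan(+32.6°) tan(+9.745°) = -0.1098, H₀ = 1.6809 rad.
Bracket: H₀ sin φ sin δ + cos φ cos δ sin H₀ = 1.6809×0.53877×0.16926 + 0.84245×0.98557×0.99395 = 0.153285 + 0.825270 = 0.978555.
Inverse-square distance factor (a/d)² = 1.0053² = 1.010628.
Q̄ = (S₀/π) × 1.010628 × [bracket] = (921/π) × 1.010628 × 0.978555 = 289.9 W/m².

Q̄ ≈ 290 W/m²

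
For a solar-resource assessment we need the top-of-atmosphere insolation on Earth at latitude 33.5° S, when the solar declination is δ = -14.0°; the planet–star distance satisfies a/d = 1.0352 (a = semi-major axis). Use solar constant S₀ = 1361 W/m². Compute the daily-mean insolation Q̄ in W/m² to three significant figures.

Q̄ ≈ 478 W/m²

cos H₀ = −tan(-33.5°) tan(-14.000°) = -0.1650, H₀ = 1.7366 rad.
Bracket: H₀ sin φ sin δ + cos φ cos δ sin H₀ = 1.7366×-0.55194×-0.24192 + 0.83389×0.97030×0.98629 = 0.231880 + 0.798030 = 1.029910.
Inverse-square distance factor (a/d)² = 1.0352² = 1.071639.
Q̄ = (S₀/π) × 1.071639 × [bracket] = (1361/π) × 1.071639 × 1.029910 = 478.1 W/m².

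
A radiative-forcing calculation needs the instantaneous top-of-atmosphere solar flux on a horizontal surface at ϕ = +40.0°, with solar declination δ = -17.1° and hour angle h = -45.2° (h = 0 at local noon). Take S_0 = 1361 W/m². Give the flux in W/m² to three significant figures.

cos θ_z = sin ϕ sin δ + cos ϕ cos δ cos h = -0.189005 + 0.515919 = 0.326914.
Flux = S_0 · cos θ_z = 1361 × 0.326914 = 444.9 W/m².

445 W/m²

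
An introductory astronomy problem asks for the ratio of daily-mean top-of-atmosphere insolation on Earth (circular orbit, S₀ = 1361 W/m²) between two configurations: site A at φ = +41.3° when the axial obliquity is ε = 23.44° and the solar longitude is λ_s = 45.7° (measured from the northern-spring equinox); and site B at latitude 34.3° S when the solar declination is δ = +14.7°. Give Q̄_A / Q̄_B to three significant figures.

Q̄_A / Q̄_B ≈ 1.77

— Configuration A (φ=+41.3°):
Solar declination: sin δ = sin ε · sin λ_s = sin 23.44° × sin 45.7° = 0.28469, so δ = +16.541°.
cos H₀ = −tan(+41.3°) tan(+16.541°) = -0.2609, H₀ = 1.8348 rad.
Bracket: H₀ sin φ sin δ + cos φ cos δ sin H₀ = 1.8348×0.66000×0.28469 + 0.75126×0.95862×0.96536 = 0.344750 + 0.695226 = 1.039976.
Q̄ = (S₀/π) × [bracket] = (1361/π) × 1.039976 = 450.54 W/m².
— Configuration B (φ=-34.3°):
cos H₀ = −tan(-34.3°) tan(+14.700°) = 0.1790, H₀ = 1.3909 rad.
Bracket: H₀ sin φ sin δ + cos φ cos δ sin H₀ = 1.3909×-0.56353×0.25376 + 0.82610×0.96727×0.98386 = -0.198901 + 0.786165 = 0.587264.
Q̄ = (S₀/π) × [bracket] = (1361/π) × 0.587264 = 254.41 W/m².
Ratio Q̄_A / Q̄_B = 450.54 / 254.41 = 1.771.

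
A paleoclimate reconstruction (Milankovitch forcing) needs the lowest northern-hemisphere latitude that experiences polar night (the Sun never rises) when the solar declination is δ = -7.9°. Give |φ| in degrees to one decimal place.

Polar night requires cos H₀ = −tan φ tan δ ≥ 1, i.e. tan φ tan δ ≤ −1.
The boundary is |tan φ| · |tan δ| = 1, so |φ| = 90° − |δ| = 90° − 7.9° = 82.1° in the northern hemisphere.

|φ| = 82.1°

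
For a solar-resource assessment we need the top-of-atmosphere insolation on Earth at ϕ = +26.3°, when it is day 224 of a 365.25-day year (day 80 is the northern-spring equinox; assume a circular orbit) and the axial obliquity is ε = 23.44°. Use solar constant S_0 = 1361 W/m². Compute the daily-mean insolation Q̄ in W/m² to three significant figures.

Solar longitude: L_s = 360° × (224 − 80)/365.25 = 141.930°.
sin δ = sin 23.44° × sin 141.930° = 0.24528, so δ = +14.199°.
cos h₀ = −tan(+26.3°) tan(+14.199°) = -0.1250, h₀ = 1.6962 rad.
Bracket: h₀ sin ϕ sin δ + cos ϕ cos δ sin h₀ = 1.6962×0.44307×0.24528 + 0.89649×0.96945×0.99215 = 0.184337 + 0.862280 = 1.046617.
Q̄ = (S_0/π) × [bracket] = (1361/π) × 1.046617 = 453.4 W/m².

Q̄ ≈ 453 W/m²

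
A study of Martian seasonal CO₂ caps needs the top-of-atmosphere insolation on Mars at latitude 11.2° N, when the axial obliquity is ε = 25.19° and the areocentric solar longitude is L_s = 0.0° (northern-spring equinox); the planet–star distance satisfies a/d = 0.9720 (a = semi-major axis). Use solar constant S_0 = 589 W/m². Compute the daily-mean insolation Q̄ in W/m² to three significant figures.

sin δ = sin 25.19° × sin 0.0° = 0.00000, so δ = +0.000°.
cos h₀ = −tan(+11.2°) tan(+0.000°) = -0.0000, h₀ = 1.5708 rad.
Bracket: h₀ sin ϕ sin δ + cos ϕ cos δ sin h₀ = 1.5708×0.19423×0.00000 + 0.98096×1.00000×1.00000 = 0.000000 + 0.980960 = 0.980960.
Inverse-square distance factor (a/d)² = 0.9720² = 0.944784.
Q̄ = (S_0/π) × 0.944784 × [bracket] = (589/π) × 0.944784 × 0.980960 = 173.8 W/m².

Q̄ ≈ 174 W/m²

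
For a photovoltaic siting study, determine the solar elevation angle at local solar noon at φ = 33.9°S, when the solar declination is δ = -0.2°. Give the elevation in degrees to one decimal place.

56.3°

At local noon the hour angle is zero, so the zenith angle equals |φ − δ| = |-33.9° − (-0.200°)| = 33.700°.
Elevation = 90° − 33.700° = 56.3°.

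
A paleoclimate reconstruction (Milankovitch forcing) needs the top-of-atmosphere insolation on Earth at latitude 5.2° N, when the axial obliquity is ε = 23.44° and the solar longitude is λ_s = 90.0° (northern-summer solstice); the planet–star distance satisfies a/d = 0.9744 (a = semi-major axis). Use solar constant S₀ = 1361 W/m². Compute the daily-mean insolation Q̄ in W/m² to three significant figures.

Q̄ ≈ 399 W/m²

Solar declination: sin δ = sin ε · sin λ_s = sin 23.44° × sin 90.0° = 0.39779, so δ = +23.440°.
cos H₀ = −tan(+5.2°) tan(+23.440°) = -0.0395, H₀ = 1.6103 rad.
Bracket: H₀ sin φ sin δ + cos φ cos δ sin H₀ = 1.6103×0.09063×0.39779 + 0.99588×0.91748×0.99922 = 0.058054 + 0.912987 = 0.971041.
Inverse-square distance factor (a/d)² = 0.9744² = 0.949455.
Q̄ = (S₀/π) × 0.949455 × [bracket] = (1361/π) × 0.949455 × 0.971041 = 399.4 W/m².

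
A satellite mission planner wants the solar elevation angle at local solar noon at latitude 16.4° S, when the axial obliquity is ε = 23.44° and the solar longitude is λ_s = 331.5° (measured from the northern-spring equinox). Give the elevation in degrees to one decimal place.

84.5°

Solar declination: sin δ = sin ε · sin λ_s = sin 23.44° × sin 331.5° = -0.18981, so δ = -10.942°.
At local noon the hour angle is zero, so the zenith angle equals |φ − δ| = |-16.4° − (-10.942°)| = 5.458°.
Elevation = 90° − 5.458° = 84.5°.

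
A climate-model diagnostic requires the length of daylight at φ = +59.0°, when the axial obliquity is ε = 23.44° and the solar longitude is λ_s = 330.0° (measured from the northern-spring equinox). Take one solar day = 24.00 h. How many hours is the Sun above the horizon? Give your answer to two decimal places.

9.37 h

Solar declination: sin δ = sin ε · sin λ_s = sin 23.44° × sin 330.0° = -0.19889, so δ = -11.472°.
cos H₀ = −tan φ · tan δ = −tan(+59.0°) × tan(-11.472°) = 0.3378, so H₀ = 1.2263 rad = 70.26°.
Daylight = 2H₀/(2π) × 24.00 h = (1.2263/π) × 24.00 = 9.37 h.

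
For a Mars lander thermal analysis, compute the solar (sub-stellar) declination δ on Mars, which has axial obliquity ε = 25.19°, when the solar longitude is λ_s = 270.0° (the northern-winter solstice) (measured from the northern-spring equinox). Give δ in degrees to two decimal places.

δ = -25.19°

sin δ = sin ε · sin λ_s = sin 25.19° × sin 270.0° = -0.425621.
δ = arcsin(-0.425621) = -25.19°.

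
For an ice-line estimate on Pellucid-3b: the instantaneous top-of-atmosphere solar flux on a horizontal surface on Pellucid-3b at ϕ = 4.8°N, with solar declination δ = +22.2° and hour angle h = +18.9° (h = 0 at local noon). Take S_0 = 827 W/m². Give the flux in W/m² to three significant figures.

748 W/m²

cos θ_z = sin ϕ sin δ + cos ϕ cos δ cos h = 0.031617 + 0.872881 = 0.904498.
Flux = S_0 · cos θ_z = 827 × 0.904498 = 748.0 W/m².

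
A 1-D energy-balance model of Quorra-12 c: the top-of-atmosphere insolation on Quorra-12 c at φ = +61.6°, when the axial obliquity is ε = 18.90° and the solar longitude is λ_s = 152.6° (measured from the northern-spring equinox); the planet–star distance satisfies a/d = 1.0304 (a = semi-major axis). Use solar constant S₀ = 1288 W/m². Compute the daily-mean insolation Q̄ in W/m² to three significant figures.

Solar declination: sin δ = sin ε · sin λ_s = sin 18.90° × sin 152.6° = 0.14907, so δ = +8.573°.
cos H₀ = −tan(+61.6°) tan(+8.573°) = -0.2788, H₀ = 1.8533 rad.
Bracket: H₀ sin φ sin δ + cos φ cos δ sin H₀ = 1.8533×0.87965×0.14907 + 0.47562×0.98883×0.96035 = 0.243022 + 0.451660 = 0.694682.
Inverse-square distance factor (a/d)² = 1.0304² = 1.061724.
Q̄ = (S₀/π) × 1.061724 × [bracket] = (1288/π) × 1.061724 × 0.694682 = 302.4 W/m².

Q̄ ≈ 302 W/m²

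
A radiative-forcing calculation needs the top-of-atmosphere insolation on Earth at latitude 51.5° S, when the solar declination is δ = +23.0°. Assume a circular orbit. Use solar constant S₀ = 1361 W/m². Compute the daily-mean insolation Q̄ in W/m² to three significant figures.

Q̄ ≈ 76.4 W/m²

cos H₀ = −tan(-51.5°) tan(+23.000°) = 0.5336, H₀ = 1.0079 rad.
Bracket: H₀ sin φ sin δ + cos φ cos δ sin H₀ = 1.0079×-0.78261×0.39073 + 0.62251×0.92050×0.84571 = -0.308205 + 0.484609 = 0.176404.
Q̄ = (S₀/π) × [bracket] = (1361/π) × 0.176404 = 76.42 W/m².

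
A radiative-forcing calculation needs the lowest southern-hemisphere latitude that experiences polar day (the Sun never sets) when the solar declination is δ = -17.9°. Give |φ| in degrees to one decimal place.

|φ| = 72.1°

Polar day requires cos H₀ = −tan φ tan δ ≤ −1, i.e. tan φ tan δ ≥ 1.
The boundary is |tan φ| · |tan δ| = 1, so |φ| = 90° − |δ| = 90° − 17.9° = 72.1° in the southern hemisphere.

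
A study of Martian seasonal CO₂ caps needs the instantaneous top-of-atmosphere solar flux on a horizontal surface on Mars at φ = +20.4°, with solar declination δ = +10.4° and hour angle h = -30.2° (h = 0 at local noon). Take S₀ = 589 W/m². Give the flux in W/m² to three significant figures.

cos θ_z = sin φ sin δ + cos φ cos δ cos h = 0.062924 + 0.796761 = 0.859685.
Flux = S₀ · cos θ_z = 589 × 0.859685 = 506.4 W/m².

506 W/m²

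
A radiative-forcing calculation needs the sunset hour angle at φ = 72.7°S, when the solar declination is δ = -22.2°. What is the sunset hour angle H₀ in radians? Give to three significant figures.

H₀ = 3.14 rad

Sunrise equation: cos H₀ = −tan φ · tan δ = -1.3102 ≤ −1, so the Sun never sets (polar day) and H₀ = π.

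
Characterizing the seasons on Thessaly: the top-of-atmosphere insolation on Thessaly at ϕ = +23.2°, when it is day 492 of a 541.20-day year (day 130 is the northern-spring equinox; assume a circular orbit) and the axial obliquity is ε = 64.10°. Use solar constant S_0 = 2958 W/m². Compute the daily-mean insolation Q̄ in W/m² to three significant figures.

Q̄ ≈ 160 W/m²

Solar longitude: L_s = 360° × (492 − 130)/541.20 = 240.798°.
sin δ = sin 64.10° × sin 240.798° = -0.78523, so δ = -51.742°.
cos h₀ = −tan(+23.2°) tan(-51.742°) = 0.5435, h₀ = 0.9962 rad.
Bracket: h₀ sin ϕ sin δ + cos ϕ cos δ sin h₀ = 0.9962×0.39394×-0.78523 + 0.91914×0.61920×0.83940 = -0.308158 + 0.477729 = 0.169571.
Q̄ = (S_0/π) × [bracket] = (2958/π) × 0.169571 = 159.7 W/m².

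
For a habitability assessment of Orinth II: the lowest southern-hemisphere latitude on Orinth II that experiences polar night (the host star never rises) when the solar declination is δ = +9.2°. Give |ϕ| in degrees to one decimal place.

Polar night requires cos h₀ = −tan ϕ tan δ ≥ 1, i.e. tan ϕ tan δ ≤ −1.
The boundary is |tan ϕ| · |tan δ| = 1, so |ϕ| = 90° − |δ| = 90° − 9.2° = 80.8° in the southern hemisphere.

|ϕ| = 80.8°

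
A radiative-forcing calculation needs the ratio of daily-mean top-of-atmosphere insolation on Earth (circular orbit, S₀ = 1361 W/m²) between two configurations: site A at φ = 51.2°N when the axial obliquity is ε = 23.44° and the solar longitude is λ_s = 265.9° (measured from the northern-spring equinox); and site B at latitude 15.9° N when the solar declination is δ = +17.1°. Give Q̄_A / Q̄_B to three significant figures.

Q̄_A / Q̄_B ≈ 0.167

— Configuration A (φ=+51.2°):
Solar declination: sin δ = sin ε · sin λ_s = sin 23.44° × sin 265.9° = -0.39677, so δ = -23.376°.
cos H₀ = −tan(+51.2°) tan(-23.376°) = 0.5376, H₀ = 1.0032 rad.
Bracket: H₀ sin φ sin δ + cos φ cos δ sin H₀ = 1.0032×0.77934×-0.39677 + 0.62660×0.91792×0.84319 = -0.310208 + 0.484976 = 0.174768.
Q̄ = (S₀/π) × [bracket] = (1361/π) × 0.174768 = 75.713 W/m².
— Configuration B (φ=+15.9°):
cos H₀ = −tan(+15.9°) tan(+17.100°) = -0.0876, H₀ = 1.6585 rad.
Bracket: H₀ sin φ sin δ + cos φ cos δ sin H₀ = 1.6585×0.27396×0.29404 + 0.96174×0.95579×0.99615 = 0.133601 + 0.915682 = 1.049283.
Q̄ = (S₀/π) × [bracket] = (1361/π) × 1.049283 = 454.57 W/m².
Ratio Q̄_A / Q̄_B = 75.713 / 454.57 = 0.1666.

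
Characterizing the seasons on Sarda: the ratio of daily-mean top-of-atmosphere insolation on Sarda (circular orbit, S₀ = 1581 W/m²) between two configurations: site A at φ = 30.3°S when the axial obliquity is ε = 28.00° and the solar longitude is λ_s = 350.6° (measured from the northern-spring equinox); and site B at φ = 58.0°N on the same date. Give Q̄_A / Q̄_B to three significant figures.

Q̄_A / Q̄_B ≈ 2.14

— Configuration A (φ=-30.3°):
Solar declination: sin δ = sin ε · sin λ_s = sin 28.00° × sin 350.6° = -0.07668, so δ = -4.398°.
cos H₀ = −tan(-30.3°) tan(-4.398°) = -0.0449, H₀ = 1.6158 rad.
Bracket: H₀ sin φ sin δ + cos φ cos δ sin H₀ = 1.6158×-0.50453×-0.07668 + 0.86340×0.99706×0.99899 = 0.062511 + 0.859992 = 0.922503.
Q̄ = (S₀/π) × [bracket] = (1581/π) × 0.922503 = 464.25 W/m².
— Configuration B (φ=+58.0°):
cos H₀ = −tan(+58.0°) tan(-4.398°) = 0.1231, H₀ = 1.4474 rad.
Bracket: H₀ sin φ sin δ + cos φ cos δ sin H₀ = 1.4474×0.84805×-0.07668 + 0.52992×0.99706×0.99240 = -0.094122 + 0.524346 = 0.430224.
Q̄ = (S₀/π) × [bracket] = (1581/π) × 0.430224 = 216.51 W/m².
Ratio Q̄_A / Q̄_B = 464.25 / 216.51 = 2.144.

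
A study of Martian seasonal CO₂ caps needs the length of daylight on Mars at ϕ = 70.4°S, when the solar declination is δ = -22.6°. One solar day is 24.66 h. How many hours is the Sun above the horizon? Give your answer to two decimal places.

24.66 h

Sunrise equation: cos h₀ = −tan ϕ · tan δ = -1.1690 ≤ −1, so the Sun never sets (polar day) and h₀ = π.
Daylight = 2h₀/(2π) × 24.66 h = (3.1416/π) × 24.66 = 24.66 h.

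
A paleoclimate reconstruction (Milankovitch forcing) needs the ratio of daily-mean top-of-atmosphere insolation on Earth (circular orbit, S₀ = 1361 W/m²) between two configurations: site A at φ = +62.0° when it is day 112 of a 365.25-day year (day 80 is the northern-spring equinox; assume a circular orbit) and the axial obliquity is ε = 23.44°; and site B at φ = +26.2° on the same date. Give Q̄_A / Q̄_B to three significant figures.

— Configuration A (φ=+62.0°):
Solar longitude: λ_s = 360° × (112 − 80)/365.25 = 31.540°.
sin δ = sin 23.44° × sin 31.540° = 0.20808, so δ = +12.010°.
cos H₀ = −tan(+62.0°) tan(+12.010°) = -0.4001, H₀ = 1.9824 rad.
Bracket: H₀ sin φ sin δ + cos φ cos δ sin H₀ = 1.9824×0.88295×0.20808 + 0.46947×0.97811×0.91647 = 0.364215 + 0.420837 = 0.785052.
Q̄ = (S₀/π) × [bracket] = (1361/π) × 0.785052 = 340.10 W/m².
— Configuration B (φ=+26.2°):
cos H₀ = −tan(+26.2°) tan(+12.010°) = -0.1047, H₀ = 1.6757 rad.
Bracket: H₀ sin φ sin δ + cos φ cos δ sin H₀ = 1.6757×0.44151×0.20808 + 0.89726×0.97811×0.99451 = 0.153946 + 0.872801 = 1.026747.
Q̄ = (S₀/π) × [bracket] = (1361/π) × 1.026747 = 444.81 W/m².
Ratio Q̄_A / Q̄_B = 340.10 / 444.81 = 0.7646.

Q̄_A / Q̄_B ≈ 0.765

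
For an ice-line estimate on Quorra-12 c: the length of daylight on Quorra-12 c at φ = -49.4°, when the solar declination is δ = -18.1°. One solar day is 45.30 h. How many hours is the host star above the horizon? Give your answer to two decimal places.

cos H₀ = −tan φ · tan δ = −tan(-49.4°) × tan(-18.100°) = -0.3813, so H₀ = 1.9620 rad = 112.42°.
Daylight = 2H₀/(2π) × 45.30 h = (1.9620/π) × 45.30 = 28.29 h.

28.29 h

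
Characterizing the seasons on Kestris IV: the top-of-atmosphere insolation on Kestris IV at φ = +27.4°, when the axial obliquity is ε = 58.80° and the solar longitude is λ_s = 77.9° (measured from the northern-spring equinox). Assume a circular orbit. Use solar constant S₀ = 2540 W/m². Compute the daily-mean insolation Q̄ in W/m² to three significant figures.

Solar declination: sin δ = sin ε · sin λ_s = sin 58.80° × sin 77.9° = 0.83636, so δ = +56.758°.
cos H₀ = −tan(+27.4°) tan(+56.758°) = -0.7909, H₀ = 2.4830 rad.
Bracket: H₀ sin φ sin δ + cos φ cos δ sin H₀ = 2.4830×0.46020×0.83636 + 0.88782×0.54818×0.61201 = 0.955689 + 0.297856 = 1.253545.
Q̄ = (S₀/π) × [bracket] = (2540/π) × 1.253545 = 1014 W/m².

Q̄ ≈ 1.01e+03 W/m²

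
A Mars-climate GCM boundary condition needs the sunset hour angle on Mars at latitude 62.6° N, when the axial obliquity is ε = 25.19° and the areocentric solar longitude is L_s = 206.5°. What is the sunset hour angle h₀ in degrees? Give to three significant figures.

sin δ = sin 25.19° × sin 206.5° = -0.18991, so δ = -10.948°.
cos h₀ = −tan ϕ · tan δ = −tan(+62.6°) × tan(-10.948°) = 0.3732, so h₀ = 1.1884 rad = 68.09°.

h₀ = 68.1°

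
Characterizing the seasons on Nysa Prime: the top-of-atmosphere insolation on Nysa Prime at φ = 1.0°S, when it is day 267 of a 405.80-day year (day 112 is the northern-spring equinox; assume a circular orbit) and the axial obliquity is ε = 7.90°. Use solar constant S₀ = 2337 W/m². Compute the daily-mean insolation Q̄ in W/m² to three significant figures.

Q̄ ≈ 739 W/m²

Solar longitude: λ_s = 360° × (267 − 112)/405.80 = 137.506°.
sin δ = sin 7.90° × sin 137.506° = 0.09285, so δ = +5.327°.
cos H₀ = −tan(-1.0°) tan(+5.327°) = 0.0016, H₀ = 1.5692 rad.
Bracket: H₀ sin φ sin δ + cos φ cos δ sin H₀ = 1.5692×-0.01745×0.09285 + 0.99985×0.99568×1.00000 = -0.002542 + 0.995531 = 0.992989.
Q̄ = (S₀/π) × [bracket] = (2337/π) × 0.992989 = 738.7 W/m².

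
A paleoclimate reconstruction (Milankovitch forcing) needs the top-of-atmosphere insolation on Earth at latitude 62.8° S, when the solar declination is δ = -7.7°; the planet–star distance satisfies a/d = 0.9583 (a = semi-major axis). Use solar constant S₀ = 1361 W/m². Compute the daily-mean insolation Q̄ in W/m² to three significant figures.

Q̄ ≈ 261 W/m²

cos H₀ = −tan(-62.8°) tan(-7.700°) = -0.2631, H₀ = 1.8370 rad.
Bracket: H₀ sin φ sin δ + cos φ cos δ sin H₀ = 1.8370×-0.88942×-0.13399 + 0.45710×0.99098×0.96477 = 0.218922 + 0.437019 = 0.655941.
Inverse-square distance factor (a/d)² = 0.9583² = 0.918339.
Q̄ = (S₀/π) × 0.918339 × [bracket] = (1361/π) × 0.918339 × 0.655941 = 261.0 W/m².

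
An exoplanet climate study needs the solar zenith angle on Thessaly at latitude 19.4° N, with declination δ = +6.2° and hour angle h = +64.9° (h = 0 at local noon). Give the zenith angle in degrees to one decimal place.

cos θ_z = sin ϕ sin δ + cos ϕ cos δ cos h = 0.035873 + 0.397774 = 0.433647.
θ_z = arccos(0.433647) = 64.3°.

θ_z = 64.3°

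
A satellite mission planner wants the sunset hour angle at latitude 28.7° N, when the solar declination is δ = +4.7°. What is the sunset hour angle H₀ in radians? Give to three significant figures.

cos H₀ = −tan φ · tan δ = −tan(+28.7°) × tan(+4.700°) = -0.0450, so H₀ = 1.6158 rad = 92.58°.

H₀ = 1.62 rad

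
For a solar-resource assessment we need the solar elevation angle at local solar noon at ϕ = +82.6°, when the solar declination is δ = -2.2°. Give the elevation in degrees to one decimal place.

At local noon the hour angle is zero, so the zenith angle equals |ϕ − δ| = |+82.6° − (-2.200°)| = 84.800°.
Elevation = 90° − 84.800° = 5.2°.

5.2°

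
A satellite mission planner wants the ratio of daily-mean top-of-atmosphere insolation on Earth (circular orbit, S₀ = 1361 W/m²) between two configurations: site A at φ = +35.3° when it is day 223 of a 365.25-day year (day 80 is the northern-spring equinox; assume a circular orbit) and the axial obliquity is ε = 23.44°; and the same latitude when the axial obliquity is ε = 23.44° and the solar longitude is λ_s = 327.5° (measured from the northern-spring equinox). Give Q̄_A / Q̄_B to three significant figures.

— Configuration A (φ=+35.3°):
Solar longitude: λ_s = 360° × (223 − 80)/365.25 = 140.945°.
sin δ = sin 23.44° × sin 140.945° = 0.25064, so δ = +14.515°.
cos H₀ = −tan(+35.3°) tan(+14.515°) = -0.1833, H₀ = 1.7551 rad.
Bracket: H₀ sin φ sin δ + cos φ cos δ sin H₀ = 1.7551×0.57786×0.25064 + 0.81614×0.96808×0.98306 = 0.254200 + 0.776705 = 1.030905.
Q̄ = (S₀/π) × [bracket] = (1361/π) × 1.030905 = 446.61 W/m².
— Configuration B (φ=+35.3°):
Solar declination: sin δ = sin ε · sin λ_s = sin 23.44° × sin 327.5° = -0.21373, so δ = -12.341°.
cos H₀ = −tan(+35.3°) tan(-12.341°) = 0.1549, H₀ = 1.4153 rad.
Bracket: H₀ sin φ sin δ + cos φ cos δ sin H₀ = 1.4153×0.57786×-0.21373 + 0.81614×0.97689×0.98793 = -0.174798 + 0.787656 = 0.612858.
Q̄ = (S₀/π) × [bracket] = (1361/π) × 0.612858 = 265.50 W/m².
Ratio Q̄_A / Q̄_B = 446.61 / 265.50 = 1.682.

Q̄_A / Q̄_B ≈ 1.68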